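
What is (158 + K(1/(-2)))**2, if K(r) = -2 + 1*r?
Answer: 96721/4 ≈ 24180.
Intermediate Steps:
K(r) = -2 + r
(158 + K(1/(-2)))**2 = (158 + (-2 + 1/(-2)))**2 = (158 + (-2 - 1/2))**2 = (158 - 5/2)**2 = (311/2)**2 = 96721/4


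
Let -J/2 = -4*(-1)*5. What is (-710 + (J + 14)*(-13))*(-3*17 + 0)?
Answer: 18972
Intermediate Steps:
J = -40 (J = -2*(-4*(-1))*5 = -8*5 = -2*20 = -40)
(-710 + (J + 14)*(-13))*(-3*17 + 0) = (-710 + (-40 + 14)*(-13))*(-3*17 + 0) = (-710 - 26*(-13))*(-51 + 0) = (-710 + 338)*(-51) = -372*(-51) = 18972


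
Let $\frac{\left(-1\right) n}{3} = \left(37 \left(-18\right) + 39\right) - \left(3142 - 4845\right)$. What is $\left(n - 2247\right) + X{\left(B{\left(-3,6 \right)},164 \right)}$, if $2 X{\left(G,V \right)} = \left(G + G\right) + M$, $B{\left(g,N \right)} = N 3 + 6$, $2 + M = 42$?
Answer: $-5431$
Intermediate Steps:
$M = 40$ ($M = -2 + 42 = 40$)
$B{\left(g,N \right)} = 6 + 3 N$ ($B{\left(g,N \right)} = 3 N + 6 = 6 + 3 N$)
$n = -3228$ ($n = - 3 \left(\left(37 \left(-18\right) + 39\right) - \left(3142 - 4845\right)\right) = - 3 \left(\left(-666 + 39\right) - \left(3142 - 4845\right)\right) = - 3 \left(-627 - -1703\right) = - 3 \left(-627 + 1703\right) = \left(-3\right) 1076 = -3228$)
$X{\left(G,V \right)} = 20 + G$ ($X{\left(G,V \right)} = \frac{\left(G + G\right) + 40}{2} = \frac{2 G + 40}{2} = \frac{40 + 2 G}{2} = 20 + G$)
$\left(n - 2247\right) + X{\left(B{\left(-3,6 \right)},164 \right)} = \left(-3228 - 2247\right) + \left(20 + \left(6 + 3 \cdot 6\right)\right) = -5475 + \left(20 + \left(6 + 18\right)\right) = -5475 + \left(20 + 24\right) = -5475 + 44 = -5431$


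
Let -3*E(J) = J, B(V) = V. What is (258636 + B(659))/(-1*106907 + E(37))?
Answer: -777885/320758 ≈ -2.4251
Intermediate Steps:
E(J) = -J/3
(258636 + B(659))/(-1*106907 + E(37)) = (258636 + 659)/(-1*106907 - ⅓*37) = 259295/(-106907 - 37/3) = 259295/(-320758/3) = 259295*(-3/320758) = -777885/320758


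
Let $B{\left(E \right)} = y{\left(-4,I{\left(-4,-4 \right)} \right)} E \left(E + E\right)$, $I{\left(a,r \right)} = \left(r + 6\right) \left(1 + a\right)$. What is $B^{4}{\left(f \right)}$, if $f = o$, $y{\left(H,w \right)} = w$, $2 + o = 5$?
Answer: $136048896$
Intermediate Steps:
$o = 3$ ($o = -2 + 5 = 3$)
$I{\left(a,r \right)} = \left(1 + a\right) \left(6 + r\right)$ ($I{\left(a,r \right)} = \left(6 + r\right) \left(1 + a\right) = \left(1 + a\right) \left(6 + r\right)$)
$f = 3$
$B{\left(E \right)} = - 12 E^{2}$ ($B{\left(E \right)} = \left(6 - 4 + 6 \left(-4\right) - -16\right) E \left(E + E\right) = \left(6 - 4 - 24 + 16\right) E 2 E = - 6 \cdot 2 E^{2} = - 12 E^{2}$)
$B^{4}{\left(f \right)} = \left(- 12 \cdot 3^{2}\right)^{4} = \left(\left(-12\right) 9\right)^{4} = \left(-108\right)^{4} = 136048896$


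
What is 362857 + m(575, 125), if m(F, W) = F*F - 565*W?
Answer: 622857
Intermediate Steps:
m(F, W) = F² - 565*W
362857 + m(575, 125) = 362857 + (575² - 565*125) = 362857 + (330625 - 70625) = 362857 + 260000 = 622857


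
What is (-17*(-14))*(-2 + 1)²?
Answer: 238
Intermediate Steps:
(-17*(-14))*(-2 + 1)² = 238*(-1)² = 238*1 = 238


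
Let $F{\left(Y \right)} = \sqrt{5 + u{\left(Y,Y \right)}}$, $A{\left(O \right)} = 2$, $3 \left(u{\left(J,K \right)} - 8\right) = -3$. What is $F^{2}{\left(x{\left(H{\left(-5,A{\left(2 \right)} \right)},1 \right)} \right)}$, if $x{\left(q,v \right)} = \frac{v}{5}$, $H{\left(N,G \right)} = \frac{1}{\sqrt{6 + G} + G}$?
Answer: $12$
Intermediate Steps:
$u{\left(J,K \right)} = 7$ ($u{\left(J,K \right)} = 8 + \frac{1}{3} \left(-3\right) = 8 - 1 = 7$)
$H{\left(N,G \right)} = \frac{1}{G + \sqrt{6 + G}}$
$x{\left(q,v \right)} = \frac{v}{5}$ ($x{\left(q,v \right)} = v \frac{1}{5} = \frac{v}{5}$)
$F{\left(Y \right)} = 2 \sqrt{3}$ ($F{\left(Y \right)} = \sqrt{5 + 7} = \sqrt{12} = 2 \sqrt{3}$)
$F^{2}{\left(x{\left(H{\left(-5,A{\left(2 \right)} \right)},1 \right)} \right)} = \left(2 \sqrt{3}\right)^{2} = 12$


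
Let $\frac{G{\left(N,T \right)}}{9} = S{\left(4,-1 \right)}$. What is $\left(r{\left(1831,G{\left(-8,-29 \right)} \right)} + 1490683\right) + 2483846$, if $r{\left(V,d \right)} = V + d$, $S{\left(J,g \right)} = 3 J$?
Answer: $3976468$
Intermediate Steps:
$G{\left(N,T \right)} = 108$ ($G{\left(N,T \right)} = 9 \cdot 3 \cdot 4 = 9 \cdot 12 = 108$)
$\left(r{\left(1831,G{\left(-8,-29 \right)} \right)} + 1490683\right) + 2483846 = \left(\left(1831 + 108\right) + 1490683\right) + 2483846 = \left(1939 + 1490683\right) + 2483846 = 1492622 + 2483846 = 3976468$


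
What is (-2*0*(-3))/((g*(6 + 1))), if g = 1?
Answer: 0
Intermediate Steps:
(-2*0*(-3))/((g*(6 + 1))) = (-2*0*(-3))/((1*(6 + 1))) = (0*(-3))/((1*7)) = 0/7 = 0*(⅐) = 0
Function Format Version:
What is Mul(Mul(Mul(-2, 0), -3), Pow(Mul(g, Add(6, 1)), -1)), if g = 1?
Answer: 0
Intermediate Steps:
Mul(Mul(Mul(-2, 0), -3), Pow(Mul(g, Add(6, 1)), -1)) = Mul(Mul(Mul(-2, 0), -3), Pow(Mul(1, Add(6, 1)), -1)) = Mul(Mul(0, -3), Pow(Mul(1, 7), -1)) = Mul(0, Pow(7, -1)) = Mul(0, Rational(1, 7)) = 0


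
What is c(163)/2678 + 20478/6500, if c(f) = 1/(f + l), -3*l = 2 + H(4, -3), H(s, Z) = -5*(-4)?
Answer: 246253257/78164125 ≈ 3.1505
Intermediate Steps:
H(s, Z) = 20
l = -22/3 (l = -(2 + 20)/3 = -⅓*22 = -22/3 ≈ -7.3333)
c(f) = 1/(-22/3 + f) (c(f) = 1/(f - 22/3) = 1/(-22/3 + f))
c(163)/2678 + 20478/6500 = (3/(-22 + 3*163))/2678 + 20478/6500 = (3/(-22 + 489))*(1/2678) + 20478*(1/6500) = (3/467)*(1/2678) + 10239/3250 = 3/1250626 + 10239/3250 = 246253257/78164125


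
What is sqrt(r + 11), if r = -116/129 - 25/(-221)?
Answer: 2*sqrt(2075369673)/28509 ≈ 3.1959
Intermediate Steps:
r = -22411/28509 (r = -116*1/129 - 25*(-1/221) = -116/129 + 25/221 = -22411/28509 ≈ -0.78610)
sqrt(r + 11) = sqrt(-22411/28509 + 11) = sqrt(291188/28509) = 2*sqrt(2075369673)/28509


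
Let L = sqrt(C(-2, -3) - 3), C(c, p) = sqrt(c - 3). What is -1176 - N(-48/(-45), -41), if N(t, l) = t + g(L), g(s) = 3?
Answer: -17701/15 ≈ -1180.1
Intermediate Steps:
C(c, p) = sqrt(-3 + c)
L = sqrt(-3 + I*sqrt(5)) (L = sqrt(sqrt(-3 - 2) - 3) = sqrt(sqrt(-5) - 3) = sqrt(I*sqrt(5) - 3) = sqrt(-3 + I*sqrt(5)) ≈ 0.60896 + 1.836*I)
N(t, l) = 3 + t (N(t, l) = t + 3 = 3 + t)
-1176 - N(-48/(-45), -41) = -1176 - (3 - 48/(-45)) = -1176 - (3 - 48*(-1/45)) = -1176 - (3 + 16/15) = -1176 - 1*61/15 = -1176 - 61/15 = -17701/15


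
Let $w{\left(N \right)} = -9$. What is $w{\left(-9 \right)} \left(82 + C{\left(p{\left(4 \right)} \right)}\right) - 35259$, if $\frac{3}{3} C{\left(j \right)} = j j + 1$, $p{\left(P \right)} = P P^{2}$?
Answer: $-72870$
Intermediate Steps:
$p{\left(P \right)} = P^{3}$
$C{\left(j \right)} = 1 + j^{2}$ ($C{\left(j \right)} = j j + 1 = j^{2} + 1 = 1 + j^{2}$)
$w{\left(-9 \right)} \left(82 + C{\left(p{\left(4 \right)} \right)}\right) - 35259 = - 9 \left(82 + \left(1 + \left(4^{3}\right)^{2}\right)\right) - 35259 = - 9 \left(82 + \left(1 + 64^{2}\right)\right) - 35259 = - 9 \left(82 + \left(1 + 4096\right)\right) - 35259 = - 9 \left(82 + 4097\right) - 35259 = \left(-9\right) 4179 - 35259 = -37611 - 35259 = -72870$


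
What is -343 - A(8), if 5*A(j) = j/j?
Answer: -1716/5 ≈ -343.20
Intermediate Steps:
A(j) = ⅕ (A(j) = (j/j)/5 = (⅕)*1 = ⅕)
-343 - A(8) = -343 - 1*⅕ = -343 - ⅕ = -1716/5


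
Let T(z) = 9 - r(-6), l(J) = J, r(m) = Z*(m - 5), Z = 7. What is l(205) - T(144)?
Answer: 119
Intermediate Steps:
r(m) = -35 + 7*m (r(m) = 7*(m - 5) = 7*(-5 + m) = -35 + 7*m)
T(z) = 86 (T(z) = 9 - (-35 + 7*(-6)) = 9 - (-35 - 42) = 9 - 1*(-77) = 9 + 77 = 86)
l(205) - T(144) = 205 - 1*86 = 205 - 86 = 119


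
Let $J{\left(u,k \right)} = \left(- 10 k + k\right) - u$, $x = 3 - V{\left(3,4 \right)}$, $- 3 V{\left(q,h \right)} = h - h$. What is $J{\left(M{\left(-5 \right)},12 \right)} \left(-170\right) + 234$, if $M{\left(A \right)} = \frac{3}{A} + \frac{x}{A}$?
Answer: $18390$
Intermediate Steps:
$V{\left(q,h \right)} = 0$ ($V{\left(q,h \right)} = - \frac{h - h}{3} = \left(- \frac{1}{3}\right) 0 = 0$)
$x = 3$ ($x = 3 - 0 = 3 + 0 = 3$)
$M{\left(A \right)} = \frac{6}{A}$ ($M{\left(A \right)} = \frac{3}{A} + \frac{3}{A} = \frac{6}{A}$)
$J{\left(u,k \right)} = - u - 9 k$ ($J{\left(u,k \right)} = - 9 k - u = - u - 9 k$)
$J{\left(M{\left(-5 \right)},12 \right)} \left(-170\right) + 234 = \left(- \frac{6}{-5} - 108\right) \left(-170\right) + 234 = \left(- \frac{6 \left(-1\right)}{5} - 108\right) \left(-170\right) + 234 = \left(\left(-1\right) \left(- \frac{6}{5}\right) - 108\right) \left(-170\right) + 234 = \left(\frac{6}{5} - 108\right) \left(-170\right) + 234 = \left(- \frac{534}{5}\right) \left(-170\right) + 234 = 18156 + 234 = 18390$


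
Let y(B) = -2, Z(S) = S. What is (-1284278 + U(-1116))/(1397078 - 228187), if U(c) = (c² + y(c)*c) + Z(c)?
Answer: -37706/1168891 ≈ -0.032258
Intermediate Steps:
U(c) = c² - c (U(c) = (c² - 2*c) + c = c² - c)
(-1284278 + U(-1116))/(1397078 - 228187) = (-1284278 - 1116*(-1 - 1116))/(1397078 - 228187) = (-1284278 - 1116*(-1117))/1168891 = (-1284278 + 1246572)*(1/1168891) = -37706*1/1168891 = -37706/1168891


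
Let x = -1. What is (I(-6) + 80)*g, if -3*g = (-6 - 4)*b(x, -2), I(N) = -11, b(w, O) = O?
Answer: -460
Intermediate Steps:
g = -20/3 (g = -(-6 - 4)*(-2)/3 = -(-10)*(-2)/3 = -⅓*20 = -20/3 ≈ -6.6667)
(I(-6) + 80)*g = (-11 + 80)*(-20/3) = 69*(-20/3) = -460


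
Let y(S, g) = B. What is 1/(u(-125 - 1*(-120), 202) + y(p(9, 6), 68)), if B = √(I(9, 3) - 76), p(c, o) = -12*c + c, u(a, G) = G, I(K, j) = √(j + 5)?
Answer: 1/(202 + I*√(76 - 2*√2)) ≈ 0.0049416 - 0.00020926*I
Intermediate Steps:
I(K, j) = √(5 + j)
p(c, o) = -11*c
B = √(-76 + 2*√2) (B = √(√(5 + 3) - 76) = √(√8 - 76) = √(2*√2 - 76) = √(-76 + 2*√2) ≈ 8.554*I)
y(S, g) = √(-76 + 2*√2)
1/(u(-125 - 1*(-120), 202) + y(p(9, 6), 68)) = 1/(202 + √(-76 + 2*√2))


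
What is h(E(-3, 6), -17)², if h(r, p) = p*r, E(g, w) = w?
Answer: 10404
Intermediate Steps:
h(E(-3, 6), -17)² = (-17*6)² = (-102)² = 10404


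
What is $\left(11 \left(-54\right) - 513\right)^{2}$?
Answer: $1225449$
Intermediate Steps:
$\left(11 \left(-54\right) - 513\right)^{2} = \left(-594 - 513\right)^{2} = \left(-1107\right)^{2} = 1225449$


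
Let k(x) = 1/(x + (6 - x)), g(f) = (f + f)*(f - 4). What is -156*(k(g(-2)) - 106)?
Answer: 16510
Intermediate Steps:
g(f) = 2*f*(-4 + f) (g(f) = (2*f)*(-4 + f) = 2*f*(-4 + f))
k(x) = 1/6
-156*(k(g(-2)) - 106) = -156*(1/6 - 106) = -156*(-635/6) = 16510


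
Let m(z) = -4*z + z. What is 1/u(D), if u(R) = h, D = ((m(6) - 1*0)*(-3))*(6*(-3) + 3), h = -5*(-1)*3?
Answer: 1/15 ≈ 0.066667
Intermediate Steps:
m(z) = -3*z
h = 15 (h = 5*3 = 15)
D = -810 (D = ((-3*6 - 1*0)*(-3))*(6*(-3) + 3) = ((-18 + 0)*(-3))*(-18 + 3) = -18*(-3)*(-15) = 54*(-15) = -810)
u(R) = 15
1/u(D) = 1/15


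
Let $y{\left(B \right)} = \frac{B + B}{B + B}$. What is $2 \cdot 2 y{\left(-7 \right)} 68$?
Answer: $272$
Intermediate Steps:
$y{\left(B \right)} = 1$ ($y{\left(B \right)} = \frac{2 B}{2 B} = 2 B \frac{1}{2 B} = 1$)
$2 \cdot 2 y{\left(-7 \right)} 68 = 2 \cdot 2 \cdot 1 \cdot 68 = 4 \cdot 1 \cdot 68 = 4 \cdot 68 = 272$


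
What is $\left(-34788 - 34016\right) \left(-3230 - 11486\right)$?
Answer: $1012519664$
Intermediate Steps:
$\left(-34788 - 34016\right) \left(-3230 - 11486\right) = \left(-68804\right) \left(-14716\right) = 1012519664$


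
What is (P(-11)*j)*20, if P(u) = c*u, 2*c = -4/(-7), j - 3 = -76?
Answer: 32120/7 ≈ 4588.6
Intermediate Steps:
j = -73 (j = 3 - 76 = -73)
c = 2/7 (c = (-4/(-7))/2 = (-4*(-⅐))/2 = (½)*(4/7) = 2/7 ≈ 0.28571)
P(u) = 2*u/7
(P(-11)*j)*20 = (((2/7)*(-11))*(-73))*20 = -22/7*(-73)*20 = (1606/7)*20 = 32120/7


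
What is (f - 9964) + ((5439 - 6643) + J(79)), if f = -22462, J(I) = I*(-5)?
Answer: -34025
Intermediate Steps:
J(I) = -5*I
(f - 9964) + ((5439 - 6643) + J(79)) = (-22462 - 9964) + ((5439 - 6643) - 5*79) = -32426 + (-1204 - 395) = -32426 - 1599 = -34025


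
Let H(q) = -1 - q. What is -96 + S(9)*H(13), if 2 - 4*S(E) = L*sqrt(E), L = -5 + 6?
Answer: -185/2 ≈ -92.500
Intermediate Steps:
L = 1
S(E) = 1/2 - sqrt(E)/4
-96 + S(9)*H(13) = -96 + (1/2 - sqrt(9)/4)*(-1 - 1*13) = -96 + (1/2 - 1/4*3)*(-1 - 13) = -96 + (1/2 - 3/4)*(-14) = -96 - 1/4*(-14) = -96 + 7/2 = -185/2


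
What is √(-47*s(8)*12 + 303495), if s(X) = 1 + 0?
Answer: 3*√33659 ≈ 550.39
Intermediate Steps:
s(X) = 1
√(-47*s(8)*12 + 303495) = √(-47*1*12 + 303495) = √(-47*12 + 303495) = √(-564 + 303495) = √302931 = 3*√33659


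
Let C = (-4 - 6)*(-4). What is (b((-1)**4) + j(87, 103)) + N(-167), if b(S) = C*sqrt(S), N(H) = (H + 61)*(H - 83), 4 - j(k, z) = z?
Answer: 26441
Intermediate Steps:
C = 40 (C = -10*(-4) = 40)
j(k, z) = 4 - z
N(H) = (-83 + H)*(61 + H) (N(H) = (61 + H)*(-83 + H) = (-83 + H)*(61 + H))
b(S) = 40*sqrt(S)
(b((-1)**4) + j(87, 103)) + N(-167) = (40*sqrt((-1)**4) + (4 - 1*103)) + (-5063 + (-167)**2 - 22*(-167)) = (40*sqrt(1) + (4 - 103)) + (-5063 + 27889 + 3674) = (40*1 - 99) + 26500 = (40 - 99) + 26500 = -59 + 26500 = 26441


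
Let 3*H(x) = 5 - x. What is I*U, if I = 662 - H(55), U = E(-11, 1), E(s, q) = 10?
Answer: 20360/3 ≈ 6786.7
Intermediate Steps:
H(x) = 5/3 - x/3 (H(x) = (5 - x)/3 = 5/3 - x/3)
U = 10
I = 2036/3 (I = 662 - (5/3 - 1/3*55) = 662 - (5/3 - 55/3) = 662 - 1*(-50/3) = 662 + 50/3 = 2036/3 ≈ 678.67)
I*U = (2036/3)*10 = 20360/3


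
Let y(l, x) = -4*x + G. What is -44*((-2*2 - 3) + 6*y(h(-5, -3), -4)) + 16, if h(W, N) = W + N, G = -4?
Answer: -2844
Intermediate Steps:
h(W, N) = N + W
y(l, x) = -4 - 4*x (y(l, x) = -4*x - 4 = -4 - 4*x)
-44*((-2*2 - 3) + 6*y(h(-5, -3), -4)) + 16 = -44*((-2*2 - 3) + 6*(-4 - 4*(-4))) + 16 = -44*((-4 - 3) + 6*(-4 + 16)) + 16 = -44*(-7 + 6*12) + 16 = -44*(-7 + 72) + 16 = -44*65 + 16 = -2860 + 16 = -2844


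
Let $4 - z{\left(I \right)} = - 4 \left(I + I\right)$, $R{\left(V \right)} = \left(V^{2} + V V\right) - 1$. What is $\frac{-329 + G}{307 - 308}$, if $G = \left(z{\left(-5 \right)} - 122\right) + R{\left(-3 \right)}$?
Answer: $470$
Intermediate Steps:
$R{\left(V \right)} = -1 + 2 V^{2}$ ($R{\left(V \right)} = \left(V^{2} + V^{2}\right) - 1 = 2 V^{2} - 1 = -1 + 2 V^{2}$)
$z{\left(I \right)} = 4 + 8 I$ ($z{\left(I \right)} = 4 - - 4 \left(I + I\right) = 4 - - 4 \cdot 2 I = 4 - - 8 I = 4 + 8 I$)
$G = -141$ ($G = \left(\left(4 + 8 \left(-5\right)\right) - 122\right) - \left(1 - 2 \left(-3\right)^{2}\right) = \left(\left(4 - 40\right) - 122\right) + \left(-1 + 2 \cdot 9\right) = \left(-36 - 122\right) + \left(-1 + 18\right) = -158 + 17 = -141$)
$\frac{-329 + G}{307 - 308} = \frac{-329 - 141}{307 - 308} = - \frac{470}{-1} = \left(-470\right) \left(-1\right) = 470$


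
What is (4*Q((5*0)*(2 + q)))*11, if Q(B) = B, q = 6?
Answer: 0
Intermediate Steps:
(4*Q((5*0)*(2 + q)))*11 = (4*((5*0)*(2 + 6)))*11 = (4*(0*8))*11 = (4*0)*11 = 0*11 = 0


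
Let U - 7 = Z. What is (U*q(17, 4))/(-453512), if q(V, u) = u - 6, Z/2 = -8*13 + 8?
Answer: -185/226756 ≈ -0.00081586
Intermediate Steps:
Z = -192 (Z = 2*(-8*13 + 8) = 2*(-104 + 8) = 2*(-96) = -192)
U = -185 (U = 7 - 192 = -185)
q(V, u) = -6 + u
(U*q(17, 4))/(-453512) = -185*(-6 + 4)/(-453512) = -185*(-2)*(-1/453512) = 370*(-1/453512) = -185/226756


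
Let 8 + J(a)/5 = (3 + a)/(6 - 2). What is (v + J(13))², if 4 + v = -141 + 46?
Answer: 14161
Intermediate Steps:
v = -99 (v = -4 + (-141 + 46) = -4 - 95 = -99)
J(a) = -145/4 + 5*a/4 (J(a) = -40 + 5*((3 + a)/(6 - 2)) = -40 + 5*((3 + a)/4) = -40 + 5*((3 + a)*(¼)) = -40 + 5*(¾ + a/4) = -40 + (15/4 + 5*a/4) = -145/4 + 5*a/4)
(v + J(13))² = (-99 + (-145/4 + (5/4)*13))² = (-99 + (-145/4 + 65/4))² = (-99 - 20)² = (-119)² = 14161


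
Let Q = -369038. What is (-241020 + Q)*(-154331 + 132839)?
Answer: 13111366536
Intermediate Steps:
(-241020 + Q)*(-154331 + 132839) = (-241020 - 369038)*(-154331 + 132839) = -610058*(-21492) = 13111366536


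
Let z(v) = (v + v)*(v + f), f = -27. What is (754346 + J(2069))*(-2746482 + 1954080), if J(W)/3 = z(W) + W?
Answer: -20689569468282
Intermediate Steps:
z(v) = 2*v*(-27 + v) (z(v) = (v + v)*(v - 27) = (2*v)*(-27 + v) = 2*v*(-27 + v))
J(W) = 3*W + 6*W*(-27 + W) (J(W) = 3*(2*W*(-27 + W) + W) = 3*(W + 2*W*(-27 + W)) = 3*W + 6*W*(-27 + W))
(754346 + J(2069))*(-2746482 + 1954080) = (754346 + 3*2069*(-53 + 2*2069))*(-2746482 + 1954080) = (754346 + 3*2069*(-53 + 4138))*(-792402) = (754346 + 3*2069*4085)*(-792402) = (754346 + 25355595)*(-792402) = 26109941*(-792402) = -20689569468282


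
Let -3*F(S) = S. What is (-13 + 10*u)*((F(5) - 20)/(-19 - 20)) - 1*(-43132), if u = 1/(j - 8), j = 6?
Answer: 43122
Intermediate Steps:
F(S) = -S/3
u = -½ (u = 1/(6 - 8) = 1/(-2) = -½ ≈ -0.50000)
(-13 + 10*u)*((F(5) - 20)/(-19 - 20)) - 1*(-43132) = (-13 + 10*(-½))*((-⅓*5 - 20)/(-19 - 20)) - 1*(-43132) = (-13 - 5)*((-5/3 - 20)/(-39)) + 43132 = -(-390)*(-1)/39 + 43132 = -18*5/9 + 43132 = -10 + 43132 = 43122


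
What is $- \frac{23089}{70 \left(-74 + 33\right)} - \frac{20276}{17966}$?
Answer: $\frac{178312427}{25781210} \approx 6.9164$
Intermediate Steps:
$- \frac{23089}{70 \left(-74 + 33\right)} - \frac{20276}{17966} = - \frac{23089}{70 \left(-41\right)} - \frac{10138}{8983} = - \frac{23089}{-2870} - \frac{10138}{8983} = \left(-23089\right) \left(- \frac{1}{2870}\right) - \frac{10138}{8983} = \frac{23089}{2870} - \frac{10138}{8983} = \frac{178312427}{25781210}$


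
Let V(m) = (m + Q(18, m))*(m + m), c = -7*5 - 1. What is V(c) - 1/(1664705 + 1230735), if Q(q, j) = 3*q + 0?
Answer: -3752490241/2895440 ≈ -1296.0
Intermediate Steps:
Q(q, j) = 3*q
c = -36 (c = -35 - 1 = -36)
V(m) = 2*m*(54 + m) (V(m) = (m + 3*18)*(m + m) = (m + 54)*(2*m) = (54 + m)*(2*m) = 2*m*(54 + m))
V(c) - 1/(1664705 + 1230735) = 2*(-36)*(54 - 36) - 1/(1664705 + 1230735) = 2*(-36)*18 - 1/2895440 = -1296 - 1*1/2895440 = -1296 - 1/2895440 = -3752490241/2895440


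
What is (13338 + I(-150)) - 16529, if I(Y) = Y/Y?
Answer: -3190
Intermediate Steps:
I(Y) = 1
(13338 + I(-150)) - 16529 = (13338 + 1) - 16529 = 13339 - 16529 = -3190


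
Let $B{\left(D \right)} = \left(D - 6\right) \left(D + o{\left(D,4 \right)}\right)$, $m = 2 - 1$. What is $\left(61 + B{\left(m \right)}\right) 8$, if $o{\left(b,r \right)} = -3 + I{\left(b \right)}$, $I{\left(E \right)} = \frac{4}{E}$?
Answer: $408$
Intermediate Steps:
$m = 1$
$o{\left(b,r \right)} = -3 + \frac{4}{b}$
$B{\left(D \right)} = \left(-6 + D\right) \left(-3 + D + \frac{4}{D}\right)$ ($B{\left(D \right)} = \left(D - 6\right) \left(D - \left(3 - \frac{4}{D}\right)\right) = \left(-6 + D\right) \left(-3 + D + \frac{4}{D}\right)$)
$\left(61 + B{\left(m \right)}\right) 8 = \left(61 + \left(22 + 1^{2} - \frac{24}{1} - 9\right)\right) 8 = \left(61 + \left(22 + 1 - 24 - 9\right)\right) 8 = \left(61 - 10\right) 8 = 51 \cdot 8 = 408$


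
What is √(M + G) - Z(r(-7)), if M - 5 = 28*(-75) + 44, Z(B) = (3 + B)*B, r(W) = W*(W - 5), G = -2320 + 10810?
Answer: -7308 + √6439 ≈ -7227.8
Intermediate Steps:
G = 8490
r(W) = W*(-5 + W)
Z(B) = B*(3 + B)
M = -2051 (M = 5 + (28*(-75) + 44) = 5 + (-2100 + 44) = 5 - 2056 = -2051)
√(M + G) - Z(r(-7)) = √(-2051 + 8490) - (-7*(-5 - 7))*(3 - 7*(-5 - 7)) = √6439 - (-7*(-12))*(3 - 7*(-12)) = √6439 - 84*(3 + 84) = √6439 - 84*87 = √6439 - 1*7308 = √6439 - 7308 = -7308 + √6439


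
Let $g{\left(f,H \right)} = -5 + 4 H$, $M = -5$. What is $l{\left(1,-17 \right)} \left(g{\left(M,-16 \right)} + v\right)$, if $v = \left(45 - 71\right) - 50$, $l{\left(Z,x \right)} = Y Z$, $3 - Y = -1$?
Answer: $-580$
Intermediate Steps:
$Y = 4$ ($Y = 3 - -1 = 3 + 1 = 4$)
$l{\left(Z,x \right)} = 4 Z$
$v = -76$ ($v = -26 - 50 = -76$)
$l{\left(1,-17 \right)} \left(g{\left(M,-16 \right)} + v\right) = 4 \cdot 1 \left(\left(-5 + 4 \left(-16\right)\right) - 76\right) = 4 \left(\left(-5 - 64\right) - 76\right) = 4 \left(-69 - 76\right) = 4 \left(-145\right) = -580$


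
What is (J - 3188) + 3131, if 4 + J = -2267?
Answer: -2328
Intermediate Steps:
J = -2271 (J = -4 - 2267 = -2271)
(J - 3188) + 3131 = (-2271 - 3188) + 3131 = -5459 + 3131 = -2328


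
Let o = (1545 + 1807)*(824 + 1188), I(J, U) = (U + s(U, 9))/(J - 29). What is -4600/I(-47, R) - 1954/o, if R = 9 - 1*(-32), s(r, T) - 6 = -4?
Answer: 1178890313189/145000816 ≈ 8130.2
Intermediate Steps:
s(r, T) = 2 (s(r, T) = 6 - 4 = 2)
R = 41 (R = 9 + 32 = 41)
I(J, U) = (2 + U)/(-29 + J) (I(J, U) = (U + 2)/(J - 29) = (2 + U)/(-29 + J))
o = 6744224 (o = 3352*2012 = 6744224)
-4600/I(-47, R) - 1954/o = -4600*(-29 - 47)/(2 + 41) - 1954/6744224 = -4600/(43/(-76)) - 1954*1/6744224 = -4600/((-1/76*43)) - 977/3372112 = -4600/(-43/76) - 977/3372112 = -4600*(-76/43) - 977/3372112 = 349600/43 - 977/3372112 = 1178890313189/145000816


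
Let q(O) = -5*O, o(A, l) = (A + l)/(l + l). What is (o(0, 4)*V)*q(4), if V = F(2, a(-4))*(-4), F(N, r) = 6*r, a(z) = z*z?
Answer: 3840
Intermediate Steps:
a(z) = z²
o(A, l) = (A + l)/(2*l) (o(A, l) = (A + l)/((2*l)) = (A + l)*(1/(2*l)) = (A + l)/(2*l))
V = -384 (V = (6*(-4)²)*(-4) = (6*16)*(-4) = 96*(-4) = -384)
(o(0, 4)*V)*q(4) = (((½)*(0 + 4)/4)*(-384))*(-5*4) = (((½)*(¼)*4)*(-384))*(-20) = ((½)*(-384))*(-20) = -192*(-20) = 3840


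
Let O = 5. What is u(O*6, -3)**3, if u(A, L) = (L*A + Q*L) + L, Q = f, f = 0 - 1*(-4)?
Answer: -1157625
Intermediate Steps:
f = 4 (f = 0 + 4 = 4)
Q = 4
u(A, L) = 5*L + A*L (u(A, L) = (L*A + 4*L) + L = (A*L + 4*L) + L = (4*L + A*L) + L = 5*L + A*L)
u(O*6, -3)**3 = (-3*(5 + 5*6))**3 = (-3*(5 + 30))**3 = (-3*35)**3 = (-105)**3 = -1157625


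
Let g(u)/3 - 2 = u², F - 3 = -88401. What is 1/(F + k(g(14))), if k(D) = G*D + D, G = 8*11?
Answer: -1/35532 ≈ -2.8144e-5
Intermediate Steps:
F = -88398 (F = 3 - 88401 = -88398)
G = 88
g(u) = 6 + 3*u²
k(D) = 89*D (k(D) = 88*D + D = 89*D)
1/(F + k(g(14))) = 1/(-88398 + 89*(6 + 3*14²)) = 1/(-88398 + 89*(6 + 3*196)) = 1/(-88398 + 89*(6 + 588)) = 1/(-88398 + 89*594) = 1/(-88398 + 52866) = 1/(-35532) = -1/35532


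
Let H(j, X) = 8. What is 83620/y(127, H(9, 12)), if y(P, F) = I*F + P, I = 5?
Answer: 83620/167 ≈ 500.72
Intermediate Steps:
y(P, F) = P + 5*F (y(P, F) = 5*F + P = P + 5*F)
83620/y(127, H(9, 12)) = 83620/(127 + 5*8) = 83620/(127 + 40) = 83620/167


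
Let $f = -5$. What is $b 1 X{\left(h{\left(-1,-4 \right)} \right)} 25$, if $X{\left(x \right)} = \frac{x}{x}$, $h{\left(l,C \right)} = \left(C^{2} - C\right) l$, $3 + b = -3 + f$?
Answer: $-275$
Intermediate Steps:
$b = -11$ ($b = -3 - 8 = -11$)
$h{\left(l,C \right)} = l \left(C^{2} - C\right)$
$X{\left(x \right)} = 1$
$b 1 X{\left(h{\left(-1,-4 \right)} \right)} 25 = \left(-11\right) 1 \cdot 1 \cdot 25 = \left(-11\right) 1 \cdot 25 = \left(-11\right) 25 = -275$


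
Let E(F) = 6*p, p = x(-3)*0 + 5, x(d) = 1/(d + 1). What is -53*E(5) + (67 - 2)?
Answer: -1525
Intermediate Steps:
x(d) = 1/(1 + d)
p = 5 (p = 0/(1 - 3) + 5 = 0/(-2) + 5 = -½*0 + 5 = 0 + 5 = 5)
E(F) = 30 (E(F) = 6*5 = 30)
-53*E(5) + (67 - 2) = -53*30 + (67 - 2) = -1590 + 65 = -1525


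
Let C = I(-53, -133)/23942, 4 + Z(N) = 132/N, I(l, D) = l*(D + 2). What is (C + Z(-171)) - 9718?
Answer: -13268212765/1364694 ≈ -9722.5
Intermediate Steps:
I(l, D) = l*(2 + D)
Z(N) = -4 + 132/N
C = 6943/23942 (C = -53*(2 - 133)/23942 = -53*(-131)*(1/23942) = 6943*(1/23942) = 6943/23942 ≈ 0.28999)
(C + Z(-171)) - 9718 = (6943/23942 + (-4 + 132/(-171))) - 9718 = (6943/23942 + (-4 + 132*(-1/171))) - 9718 = (6943/23942 + (-4 - 44/57)) - 9718 = (6943/23942 - 272/57) - 9718 = -6116473/1364694 - 9718 = -13268212765/1364694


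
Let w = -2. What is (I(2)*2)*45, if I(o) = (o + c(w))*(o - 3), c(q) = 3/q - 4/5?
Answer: 27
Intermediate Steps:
c(q) = -4/5 + 3/q (c(q) = 3/q - 4*1/5 = 3/q - 4/5 = -4/5 + 3/q)
I(o) = (-3 + o)*(-23/10 + o) (I(o) = (o + (-4/5 + 3/(-2)))*(o - 3) = (o + (-4/5 + 3*(-1/2)))*(-3 + o) = (o + (-4/5 - 3/2))*(-3 + o) = (o - 23/10)*(-3 + o) = (-23/10 + o)*(-3 + o) = (-3 + o)*(-23/10 + o))
(I(2)*2)*45 = ((69/10 + 2**2 - 53/10*2)*2)*45 = ((69/10 + 4 - 53/5)*2)*45 = ((3/10)*2)*45 = (3/5)*45 = 27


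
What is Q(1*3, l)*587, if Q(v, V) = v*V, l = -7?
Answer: -12327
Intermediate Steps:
Q(v, V) = V*v
Q(1*3, l)*587 = -7*3*587 = -21*587 = -12327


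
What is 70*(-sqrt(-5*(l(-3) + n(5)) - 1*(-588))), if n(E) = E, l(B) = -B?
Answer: -140*sqrt(137) ≈ -1638.7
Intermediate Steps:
70*(-sqrt(-5*(l(-3) + n(5)) - 1*(-588))) = 70*(-sqrt(-5*(-1*(-3) + 5) - 1*(-588))) = 70*(-sqrt(-5*(3 + 5) + 588)) = 70*(-sqrt(-5*8 + 588)) = 70*(-sqrt(-40 + 588)) = 70*(-sqrt(548)) = 70*(-2*sqrt(137)) = -140*sqrt(137)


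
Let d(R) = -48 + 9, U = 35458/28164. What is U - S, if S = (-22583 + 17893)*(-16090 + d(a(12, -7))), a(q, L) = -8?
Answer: -1065233013091/14082 ≈ -7.5645e+7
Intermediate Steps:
U = 17729/14082 (U = 35458*(1/28164) = 17729/14082 ≈ 1.2590)
d(R) = -39
S = 75645010 (S = (-22583 + 17893)*(-16090 - 39) = -4690*(-16129) = 75645010)
U - S = 17729/14082 - 1*75645010 = 17729/14082 - 75645010 = -1065233013091/14082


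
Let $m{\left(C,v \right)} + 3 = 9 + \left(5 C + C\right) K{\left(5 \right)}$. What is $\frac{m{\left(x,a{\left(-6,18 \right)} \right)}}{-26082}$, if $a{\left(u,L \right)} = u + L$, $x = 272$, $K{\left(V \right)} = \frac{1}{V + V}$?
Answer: $- \frac{47}{7245} \approx -0.0064872$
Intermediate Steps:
$K{\left(V \right)} = \frac{1}{2 V}$
$a{\left(u,L \right)} = L + u$
$m{\left(C,v \right)} = 6 + \frac{3 C}{5}$ ($m{\left(C,v \right)} = -3 + \left(9 + \left(5 C + C\right) \frac{1}{2 \cdot 5}\right) = -3 + \left(9 + 6 C \frac{1}{2} \cdot \frac{1}{5}\right) = -3 + \left(9 + 6 C \frac{1}{10}\right) = -3 + \left(9 + \frac{3 C}{5}\right) = 6 + \frac{3 C}{5}$)
$\frac{m{\left(x,a{\left(-6,18 \right)} \right)}}{-26082} = \frac{6 + \frac{3}{5} \cdot 272}{-26082} = \left(6 + \frac{816}{5}\right) \left(- \frac{1}{26082}\right) = \frac{846}{5} \left(- \frac{1}{26082}\right) = - \frac{47}{7245}$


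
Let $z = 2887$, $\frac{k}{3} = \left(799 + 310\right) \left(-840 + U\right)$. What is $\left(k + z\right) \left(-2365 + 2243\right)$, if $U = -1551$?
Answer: $970140340$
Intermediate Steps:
$k = -7954857$ ($k = 3 \left(799 + 310\right) \left(-840 - 1551\right) = 3 \cdot 1109 \left(-2391\right) = 3 \left(-2651619\right) = -7954857$)
$\left(k + z\right) \left(-2365 + 2243\right) = \left(-7954857 + 2887\right) \left(-2365 + 2243\right) = \left(-7951970\right) \left(-122\right) = 970140340$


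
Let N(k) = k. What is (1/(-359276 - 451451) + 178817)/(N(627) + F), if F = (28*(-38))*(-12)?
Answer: 144971769958/10859688165 ≈ 13.350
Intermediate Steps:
F = 12768 (F = -1064*(-12) = 12768)
(1/(-359276 - 451451) + 178817)/(N(627) + F) = (1/(-359276 - 451451) + 178817)/(627 + 12768) = (1/(-810727) + 178817)/13395 = (-1/810727 + 178817)*(1/13395) = (144971769958/810727)*(1/13395) = 144971769958/10859688165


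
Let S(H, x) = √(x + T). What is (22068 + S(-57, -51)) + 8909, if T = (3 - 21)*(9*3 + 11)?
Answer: 30977 + 7*I*√15 ≈ 30977.0 + 27.111*I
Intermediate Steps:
T = -684 (T = -18*(27 + 11) = -18*38 = -684)
S(H, x) = √(-684 + x) (S(H, x) = √(x - 684) = √(-684 + x))
(22068 + S(-57, -51)) + 8909 = (22068 + √(-684 - 51)) + 8909 = (22068 + √(-735)) + 8909 = (22068 + 7*I*√15) + 8909 = 30977 + 7*I*√15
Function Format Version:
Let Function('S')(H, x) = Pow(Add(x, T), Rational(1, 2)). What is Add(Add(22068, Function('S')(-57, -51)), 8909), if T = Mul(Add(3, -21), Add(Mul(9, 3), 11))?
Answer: Add(30977, Mul(7, I, Pow(15, Rational(1, 2)))) ≈ Add(30977., Mul(27.111, I))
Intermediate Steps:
T = -684 (T = Mul(-18, Add(27, 11)) = Mul(-18, 38) = -684)
Function('S')(H, x) = Pow(Add(-684, x), Rational(1, 2)) (Function('S')(H, x) = Pow(Add(x, -684), Rational(1, 2)) = Pow(Add(-684, x), Rational(1, 2)))
Add(Add(22068, Function('S')(-57, -51)), 8909) = Add(Add(22068, Pow(Add(-684, -51), Rational(1, 2))), 8909) = Add(Add(22068, Pow(-735, Rational(1, 2))), 8909) = Add(Add(22068, Mul(7, I, Pow(15, Rational(1, 2)))), 8909) = Add(30977, Mul(7, I, Pow(15, Rational(1, 2))))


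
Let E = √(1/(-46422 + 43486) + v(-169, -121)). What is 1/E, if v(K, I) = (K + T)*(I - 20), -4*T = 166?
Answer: 2*√63962189098/87141947 ≈ 0.0058045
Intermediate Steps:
T = -83/2 (T = -¼*166 = -83/2 ≈ -41.500)
v(K, I) = (-20 + I)*(-83/2 + K) (v(K, I) = (K - 83/2)*(I - 20) = (-83/2 + K)*(-20 + I) = (-20 + I)*(-83/2 + K))
E = √63962189098/1468 (E = √(1/(-46422 + 43486) + (830 - 20*(-169) - 83/2*(-121) - 121*(-169))) = √(1/(-2936) + (830 + 3380 + 10043/2 + 20449)) = √(-1/2936 + 59361/2) = √(87141947/2936) = √63962189098/1468 ≈ 172.28)
1/E = 1/(√63962189098/1468) = 2*√63962189098/87141947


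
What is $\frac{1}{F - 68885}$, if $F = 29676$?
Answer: $- \frac{1}{39209} \approx -2.5504 \cdot 10^{-5}$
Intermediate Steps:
$\frac{1}{F - 68885} = \frac{1}{29676 - 68885} = \frac{1}{-39209} = - \frac{1}{39209}$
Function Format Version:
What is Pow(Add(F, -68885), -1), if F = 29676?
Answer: Rational(-1, 39209) ≈ -2.5504e-5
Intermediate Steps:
Pow(Add(F, -68885), -1) = Pow(Add(29676, -68885), -1) = Pow(-39209, -1) = Rational(-1, 39209)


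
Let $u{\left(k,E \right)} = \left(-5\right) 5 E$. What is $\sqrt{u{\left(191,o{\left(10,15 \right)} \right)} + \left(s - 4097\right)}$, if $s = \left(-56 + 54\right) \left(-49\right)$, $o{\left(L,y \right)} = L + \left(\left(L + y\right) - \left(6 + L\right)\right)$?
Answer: $i \sqrt{4474} \approx 66.888 i$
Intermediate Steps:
$o{\left(L,y \right)} = -6 + L + y$ ($o{\left(L,y \right)} = L + \left(-6 + y\right) = -6 + L + y$)
$s = 98$ ($s = \left(-2\right) \left(-49\right) = 98$)
$u{\left(k,E \right)} = - 25 E$
$\sqrt{u{\left(191,o{\left(10,15 \right)} \right)} + \left(s - 4097\right)} = \sqrt{- 25 \left(-6 + 10 + 15\right) + \left(98 - 4097\right)} = \sqrt{\left(-25\right) 19 + \left(98 - 4097\right)} = \sqrt{-475 - 3999} = \sqrt{-4474} = i \sqrt{4474}$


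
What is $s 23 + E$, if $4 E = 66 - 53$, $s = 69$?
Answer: $\frac{6361}{4} \approx 1590.3$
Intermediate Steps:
$E = \frac{13}{4}$ ($E = \frac{66 - 53}{4} = \frac{1}{4} \cdot 13 = \frac{13}{4} \approx 3.25$)
$s 23 + E = 69 \cdot 23 + \frac{13}{4} = 1587 + \frac{13}{4} = \frac{6361}{4}$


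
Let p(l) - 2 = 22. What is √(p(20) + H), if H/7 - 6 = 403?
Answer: √2887 ≈ 53.731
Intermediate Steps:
H = 2863 (H = 42 + 7*403 = 42 + 2821 = 2863)
p(l) = 24 (p(l) = 2 + 22 = 24)
√(p(20) + H) = √(24 + 2863) = √2887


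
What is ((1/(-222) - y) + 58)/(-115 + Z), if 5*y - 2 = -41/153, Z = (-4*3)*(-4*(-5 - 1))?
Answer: -652703/4562766 ≈ -0.14305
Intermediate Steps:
Z = -288 (Z = -(-48)*(-6) = -12*24 = -288)
y = 53/153 (y = ⅖ + (-41/153)/5 = ⅖ + (-41*1/153)/5 = ⅖ + (⅕)*(-41/153) = ⅖ - 41/765 = 53/153 ≈ 0.34641)
((1/(-222) - y) + 58)/(-115 + Z) = ((1/(-222) - 1*53/153) + 58)/(-115 - 288) = ((-1/222 - 53/153) + 58)/(-403) = (-3973/11322 + 58)*(-1/403) = (652703/11322)*(-1/403) = -652703/4562766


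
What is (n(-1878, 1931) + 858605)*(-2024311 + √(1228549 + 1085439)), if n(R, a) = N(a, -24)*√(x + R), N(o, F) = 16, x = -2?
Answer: -(858605 + 32*I*√470)*(2024311 - 2*√578497) ≈ -1.7368e+12 - 1.4033e+9*I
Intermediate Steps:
n(R, a) = 16*√(-2 + R)
(n(-1878, 1931) + 858605)*(-2024311 + √(1228549 + 1085439)) = (16*√(-2 - 1878) + 858605)*(-2024311 + √(1228549 + 1085439)) = (16*√(-1880) + 858605)*(-2024311 + √2313988) = (16*(2*I*√470) + 858605)*(-2024311 + 2*√578497) = (32*I*√470 + 858605)*(-2024311 + 2*√578497) = (858605 + 32*I*√470)*(-2024311 + 2*√578497) = (-2024311 + 2*√578497)*(858605 + 32*I*√470)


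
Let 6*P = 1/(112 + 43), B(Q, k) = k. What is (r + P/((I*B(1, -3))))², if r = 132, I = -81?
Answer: 889869528923761/51071480100 ≈ 17424.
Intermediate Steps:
P = 1/930 (P = 1/(6*(112 + 43)) = (⅙)/155 = (⅙)*(1/155) = 1/930 ≈ 0.0010753)
(r + P/((I*B(1, -3))))² = (132 + 1/(930*((-81*(-3)))))² = (132 + (1/930)/243)² = (132 + (1/930)*(1/243))² = (132 + 1/225990)² = (29830681/225990)² = 889869528923761/51071480100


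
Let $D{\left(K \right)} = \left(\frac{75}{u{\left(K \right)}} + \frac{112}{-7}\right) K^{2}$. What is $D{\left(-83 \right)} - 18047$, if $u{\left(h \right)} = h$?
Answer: $-134496$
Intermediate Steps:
$D{\left(K \right)} = K^{2} \left(-16 + \frac{75}{K}\right)$ ($D{\left(K \right)} = \left(\frac{75}{K} + \frac{112}{-7}\right) K^{2} = \left(\frac{75}{K} + 112 \left(- \frac{1}{7}\right)\right) K^{2} = \left(\frac{75}{K} - 16\right) K^{2} = \left(-16 + \frac{75}{K}\right) K^{2} = K^{2} \left(-16 + \frac{75}{K}\right)$)
$D{\left(-83 \right)} - 18047 = - 83 \left(75 - -1328\right) - 18047 = - 83 \left(75 + 1328\right) - 18047 = \left(-83\right) 1403 - 18047 = -116449 - 18047 = -134496$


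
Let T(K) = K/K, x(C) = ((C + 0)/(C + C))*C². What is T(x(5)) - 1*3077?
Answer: -3076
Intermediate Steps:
x(C) = C²/2 (x(C) = (C/((2*C)))*C² = (C*(1/(2*C)))*C² = C²/2)
T(K) = 1
T(x(5)) - 1*3077 = 1 - 1*3077 = 1 - 3077 = -3076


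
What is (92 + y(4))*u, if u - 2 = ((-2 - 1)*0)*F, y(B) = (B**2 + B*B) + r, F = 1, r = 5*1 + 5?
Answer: 268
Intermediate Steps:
r = 10 (r = 5 + 5 = 10)
y(B) = 10 + 2*B**2 (y(B) = (B**2 + B*B) + 10 = (B**2 + B**2) + 10 = 2*B**2 + 10 = 10 + 2*B**2)
u = 2 (u = 2 + ((-2 - 1)*0)*1 = 2 - 3*0*1 = 2 + 0*1 = 2 + 0 = 2)
(92 + y(4))*u = (92 + (10 + 2*4**2))*2 = (92 + (10 + 2*16))*2 = (92 + (10 + 32))*2 = (92 + 42)*2 = 134*2 = 268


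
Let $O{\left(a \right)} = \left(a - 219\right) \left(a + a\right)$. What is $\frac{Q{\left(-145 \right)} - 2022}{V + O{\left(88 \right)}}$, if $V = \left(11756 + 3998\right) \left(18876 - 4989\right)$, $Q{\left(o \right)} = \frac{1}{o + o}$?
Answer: $- \frac{586381}{63438295180} \approx -9.2433 \cdot 10^{-6}$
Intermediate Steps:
$Q{\left(o \right)} = \frac{1}{2 o}$
$V = 218775798$ ($V = 15754 \cdot 13887 = 218775798$)
$O{\left(a \right)} = 2 a \left(-219 + a\right)$ ($O{\left(a \right)} = \left(-219 + a\right) 2 a = 2 a \left(-219 + a\right)$)
$\frac{Q{\left(-145 \right)} - 2022}{V + O{\left(88 \right)}} = \frac{\frac{1}{2 \left(-145\right)} - 2022}{218775798 + 2 \cdot 88 \left(-219 + 88\right)} = \frac{\frac{1}{2} \left(- \frac{1}{145}\right) - 2022}{218775798 + 2 \cdot 88 \left(-131\right)} = \frac{- \frac{1}{290} - 2022}{218775798 - 23056} = - \frac{586381}{290 \cdot 218752742} = \left(- \frac{586381}{290}\right) \frac{1}{218752742} = - \frac{586381}{63438295180}$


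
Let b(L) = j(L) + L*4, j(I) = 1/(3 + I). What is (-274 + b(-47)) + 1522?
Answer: 46639/44 ≈ 1060.0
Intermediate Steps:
b(L) = 1/(3 + L) + 4*L (b(L) = 1/(3 + L) + L*4 = 1/(3 + L) + 4*L)
(-274 + b(-47)) + 1522 = (-274 + (1 + 4*(-47)*(3 - 47))/(3 - 47)) + 1522 = (-274 + (1 + 4*(-47)*(-44))/(-44)) + 1522 = (-274 - (1 + 8272)/44) + 1522 = (-274 - 1/44*8273) + 1522 = (-274 - 8273/44) + 1522 = -20329/44 + 1522 = 46639/44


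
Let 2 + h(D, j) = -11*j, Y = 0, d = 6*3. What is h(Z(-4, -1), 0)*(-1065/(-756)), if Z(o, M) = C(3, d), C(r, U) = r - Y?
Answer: -355/126 ≈ -2.8175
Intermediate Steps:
d = 18
C(r, U) = r (C(r, U) = r - 1*0 = r + 0 = r)
Z(o, M) = 3
h(D, j) = -2 - 11*j
h(Z(-4, -1), 0)*(-1065/(-756)) = (-2 - 11*0)*(-1065/(-756)) = (-2 + 0)*(-1065*(-1/756)) = -2*355/252 = -355/126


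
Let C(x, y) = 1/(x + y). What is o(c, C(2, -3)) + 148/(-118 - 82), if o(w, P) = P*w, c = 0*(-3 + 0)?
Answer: -37/50 ≈ -0.74000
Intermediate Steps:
c = 0 (c = 0*(-3) = 0)
o(c, C(2, -3)) + 148/(-118 - 82) = 0/(2 - 3) + 148/(-118 - 82) = 0/(-1) + 148/(-200) = -1*0 - 1/200*148 = 0 - 37/50 = -37/50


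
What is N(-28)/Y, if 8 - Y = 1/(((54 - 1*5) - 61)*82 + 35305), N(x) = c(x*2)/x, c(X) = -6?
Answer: 14709/549134 ≈ 0.026786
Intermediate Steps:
N(x) = -6/x
Y = 274567/34321 (Y = 8 - 1/(((54 - 1*5) - 61)*82 + 35305) = 8 - 1/(((54 - 5) - 61)*82 + 35305) = 8 - 1/((49 - 61)*82 + 35305) = 8 - 1/(-12*82 + 35305) = 8 - 1/(-984 + 35305) = 8 - 1/34321 = 274567/34321 ≈ 8.0000)
N(-28)/Y = (-6/(-28))/(274567/34321) = -6*(-1/28)*(34321/274567) = (3/14)*(34321/274567) = 14709/549134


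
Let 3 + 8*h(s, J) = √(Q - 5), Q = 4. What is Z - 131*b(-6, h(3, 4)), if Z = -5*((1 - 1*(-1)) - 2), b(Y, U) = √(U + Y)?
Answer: -131*√(-102 + 2*I)/4 ≈ -3.2426 - 330.77*I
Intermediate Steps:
h(s, J) = -3/8 + I/8 (h(s, J) = -3/8 + √(4 - 5)/8 = -3/8 + √(-1)/8 = -3/8 + I/8)
Z = 0 (Z = -5*((1 + 1) - 2) = -5*(2 - 2) = -5*0 = 0)
Z - 131*b(-6, h(3, 4)) = 0 - 131*√((-3/8 + I/8) - 6) = 0 - 131*√(-51/8 + I/8) = -131*√(-51/8 + I/8)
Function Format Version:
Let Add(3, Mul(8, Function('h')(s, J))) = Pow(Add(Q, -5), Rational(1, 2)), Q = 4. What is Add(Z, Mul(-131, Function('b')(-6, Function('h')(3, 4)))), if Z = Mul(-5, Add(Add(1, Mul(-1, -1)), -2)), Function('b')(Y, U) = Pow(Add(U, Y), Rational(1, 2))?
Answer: Mul(Rational(-131, 4), Pow(Add(-102, Mul(2, I)), Rational(1, 2))) ≈ Add(-3.2426, Mul(-330.77, I))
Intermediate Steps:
Function('h')(s, J) = Add(Rational(-3, 8), Mul(Rational(1, 8), I)) (Function('h')(s, J) = Add(Rational(-3, 8), Mul(Rational(1, 8), Pow(Add(4, -5), Rational(1, 2)))) = Add(Rational(-3, 8), Mul(Rational(1, 8), Pow(-1, Rational(1, 2)))) = Add(Rational(-3, 8), Mul(Rational(1, 8), I)))
Z = 0 (Z = Mul(-5, Add(Add(1, 1), -2)) = Mul(-5, Add(2, -2)) = Mul(-5, 0) = 0)
Add(Z, Mul(-131, Function('b')(-6, Function('h')(3, 4)))) = Add(0, Mul(-131, Pow(Add(Add(Rational(-3, 8), Mul(Rational(1, 8), I)), -6), Rational(1, 2)))) = Add(0, Mul(-131, Pow(Add(Rational(-51, 8), Mul(Rational(1, 8), I)), Rational(1, 2)))) = Mul(-131, Pow(Add(Rational(-51, 8), Mul(Rational(1, 8), I)), Rational(1, 2)))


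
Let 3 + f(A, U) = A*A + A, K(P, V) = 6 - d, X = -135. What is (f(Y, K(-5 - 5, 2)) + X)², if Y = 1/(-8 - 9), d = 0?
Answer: 1591850404/83521 ≈ 19059.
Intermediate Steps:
K(P, V) = 6 (K(P, V) = 6 - 1*0 = 6 + 0 = 6)
Y = -1/17 (Y = 1/(-17) = -1/17 ≈ -0.058824)
f(A, U) = -3 + A + A² (f(A, U) = -3 + (A*A + A) = -3 + (A² + A) = -3 + (A + A²) = -3 + A + A²)
(f(Y, K(-5 - 5, 2)) + X)² = ((-3 - 1/17 + (-1/17)²) - 135)² = ((-3 - 1/17 + 1/289) - 135)² = (-883/289 - 135)² = (-39898/289)² = 1591850404/83521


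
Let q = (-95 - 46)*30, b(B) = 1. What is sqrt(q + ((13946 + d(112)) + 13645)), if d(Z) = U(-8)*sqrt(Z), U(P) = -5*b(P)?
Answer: sqrt(23361 - 20*sqrt(7)) ≈ 152.67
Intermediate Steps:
q = -4230 (q = -141*30 = -4230)
U(P) = -5 (U(P) = -5*1 = -5)
d(Z) = -5*sqrt(Z)
sqrt(q + ((13946 + d(112)) + 13645)) = sqrt(-4230 + ((13946 - 20*sqrt(7)) + 13645)) = sqrt(-4230 + (27591 - 20*sqrt(7))) = sqrt(23361 - 20*sqrt(7))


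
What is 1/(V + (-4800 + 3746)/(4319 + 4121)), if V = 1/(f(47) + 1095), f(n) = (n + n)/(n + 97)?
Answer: -332903140/41269609 ≈ -8.0665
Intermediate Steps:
f(n) = 2*n/(97 + n) (f(n) = (2*n)/(97 + n) = 2*n/(97 + n))
V = 72/78887 (V = 1/(2*47/(97 + 47) + 1095) = 1/(2*47/144 + 1095) = 1/(2*47*(1/144) + 1095) = 1/(47/72 + 1095) = 1/(78887/72) = 72/78887 ≈ 0.00091270)
1/(V + (-4800 + 3746)/(4319 + 4121)) = 1/(72/78887 + (-4800 + 3746)/(4319 + 4121)) = 1/(72/78887 - 1054/8440) = 1/(72/78887 - 1054*1/8440) = 1/(72/78887 - 527/4220) = 1/(-41269609/332903140) = -332903140/41269609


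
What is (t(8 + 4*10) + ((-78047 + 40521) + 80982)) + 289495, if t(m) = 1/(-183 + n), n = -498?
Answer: 226739630/681 ≈ 3.3295e+5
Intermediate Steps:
t(m) = -1/681 (t(m) = 1/(-183 - 498) = 1/(-681) = -1/681)
(t(8 + 4*10) + ((-78047 + 40521) + 80982)) + 289495 = (-1/681 + ((-78047 + 40521) + 80982)) + 289495 = (-1/681 + (-37526 + 80982)) + 289495 = (-1/681 + 43456) + 289495 = 29593535/681 + 289495 = 226739630/681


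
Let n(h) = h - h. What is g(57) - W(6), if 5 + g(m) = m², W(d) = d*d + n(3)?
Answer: 3208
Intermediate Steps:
n(h) = 0
W(d) = d² (W(d) = d*d + 0 = d² + 0 = d²)
g(m) = -5 + m²
g(57) - W(6) = (-5 + 57²) - 1*6² = (-5 + 3249) - 1*36 = 3244 - 36 = 3208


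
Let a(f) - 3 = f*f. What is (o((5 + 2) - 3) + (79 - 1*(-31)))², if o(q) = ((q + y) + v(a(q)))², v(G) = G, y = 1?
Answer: 470596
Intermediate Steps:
a(f) = 3 + f² (a(f) = 3 + f*f = 3 + f²)
o(q) = (4 + q + q²)² (o(q) = ((q + 1) + (3 + q²))² = ((1 + q) + (3 + q²))² = (4 + q + q²)²)
(o((5 + 2) - 3) + (79 - 1*(-31)))² = ((4 + ((5 + 2) - 3) + ((5 + 2) - 3)²)² + (79 - 1*(-31)))² = ((4 + (7 - 3) + (7 - 3)²)² + (79 + 31))² = ((4 + 4 + 4²)² + 110)² = ((4 + 4 + 16)² + 110)² = (24² + 110)² = (576 + 110)² = 686² = 470596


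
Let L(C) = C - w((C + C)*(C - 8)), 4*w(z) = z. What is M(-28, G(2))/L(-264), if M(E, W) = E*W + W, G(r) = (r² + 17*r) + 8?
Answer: 207/6028 ≈ 0.034340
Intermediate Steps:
G(r) = 8 + r² + 17*r
w(z) = z/4
M(E, W) = W + E*W
L(C) = C - C*(-8 + C)/2 (L(C) = C - (C + C)*(C - 8)/4 = C - (2*C)*(-8 + C)/4 = C - 2*C*(-8 + C)/4 = C - C*(-8 + C)/2)
M(-28, G(2))/L(-264) = ((8 + 2² + 17*2)*(1 - 28))/(((½)*(-264)*(10 - 1*(-264)))) = ((8 + 4 + 34)*(-27))/(((½)*(-264)*(10 + 264))) = (46*(-27))/(((½)*(-264)*274)) = -1242/(-36168) = -1242*(-1/36168) = 207/6028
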